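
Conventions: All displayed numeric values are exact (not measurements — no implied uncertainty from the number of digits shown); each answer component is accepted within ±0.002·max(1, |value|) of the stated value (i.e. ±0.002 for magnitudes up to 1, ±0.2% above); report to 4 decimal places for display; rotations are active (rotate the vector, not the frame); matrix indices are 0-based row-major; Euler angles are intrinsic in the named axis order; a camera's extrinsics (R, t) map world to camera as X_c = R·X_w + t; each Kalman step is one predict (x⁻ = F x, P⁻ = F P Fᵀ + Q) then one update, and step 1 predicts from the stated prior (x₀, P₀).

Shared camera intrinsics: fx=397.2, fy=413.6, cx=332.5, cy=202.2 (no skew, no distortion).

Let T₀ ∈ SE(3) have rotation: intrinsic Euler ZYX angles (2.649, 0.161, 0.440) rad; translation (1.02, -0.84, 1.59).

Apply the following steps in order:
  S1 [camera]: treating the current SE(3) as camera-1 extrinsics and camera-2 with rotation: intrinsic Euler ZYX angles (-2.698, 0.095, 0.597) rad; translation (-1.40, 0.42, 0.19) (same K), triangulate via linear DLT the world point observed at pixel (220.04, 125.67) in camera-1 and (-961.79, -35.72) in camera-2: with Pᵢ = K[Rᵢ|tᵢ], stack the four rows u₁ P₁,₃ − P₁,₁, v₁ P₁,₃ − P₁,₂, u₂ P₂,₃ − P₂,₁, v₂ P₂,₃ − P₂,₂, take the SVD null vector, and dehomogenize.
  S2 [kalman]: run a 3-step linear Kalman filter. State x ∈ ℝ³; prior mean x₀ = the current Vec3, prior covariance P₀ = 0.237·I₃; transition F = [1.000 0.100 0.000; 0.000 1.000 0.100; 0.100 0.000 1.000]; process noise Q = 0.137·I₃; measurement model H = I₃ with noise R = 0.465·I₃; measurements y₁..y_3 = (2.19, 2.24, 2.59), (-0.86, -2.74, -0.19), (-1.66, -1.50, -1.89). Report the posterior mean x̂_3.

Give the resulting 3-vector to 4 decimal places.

result = (-0.4005, -0.8967, -0.3725)

after S1 (triangulate): (1.5332, 0.6489, 0.5277)
after S2 (kf_track): (-0.4005, -0.8967, -0.3725)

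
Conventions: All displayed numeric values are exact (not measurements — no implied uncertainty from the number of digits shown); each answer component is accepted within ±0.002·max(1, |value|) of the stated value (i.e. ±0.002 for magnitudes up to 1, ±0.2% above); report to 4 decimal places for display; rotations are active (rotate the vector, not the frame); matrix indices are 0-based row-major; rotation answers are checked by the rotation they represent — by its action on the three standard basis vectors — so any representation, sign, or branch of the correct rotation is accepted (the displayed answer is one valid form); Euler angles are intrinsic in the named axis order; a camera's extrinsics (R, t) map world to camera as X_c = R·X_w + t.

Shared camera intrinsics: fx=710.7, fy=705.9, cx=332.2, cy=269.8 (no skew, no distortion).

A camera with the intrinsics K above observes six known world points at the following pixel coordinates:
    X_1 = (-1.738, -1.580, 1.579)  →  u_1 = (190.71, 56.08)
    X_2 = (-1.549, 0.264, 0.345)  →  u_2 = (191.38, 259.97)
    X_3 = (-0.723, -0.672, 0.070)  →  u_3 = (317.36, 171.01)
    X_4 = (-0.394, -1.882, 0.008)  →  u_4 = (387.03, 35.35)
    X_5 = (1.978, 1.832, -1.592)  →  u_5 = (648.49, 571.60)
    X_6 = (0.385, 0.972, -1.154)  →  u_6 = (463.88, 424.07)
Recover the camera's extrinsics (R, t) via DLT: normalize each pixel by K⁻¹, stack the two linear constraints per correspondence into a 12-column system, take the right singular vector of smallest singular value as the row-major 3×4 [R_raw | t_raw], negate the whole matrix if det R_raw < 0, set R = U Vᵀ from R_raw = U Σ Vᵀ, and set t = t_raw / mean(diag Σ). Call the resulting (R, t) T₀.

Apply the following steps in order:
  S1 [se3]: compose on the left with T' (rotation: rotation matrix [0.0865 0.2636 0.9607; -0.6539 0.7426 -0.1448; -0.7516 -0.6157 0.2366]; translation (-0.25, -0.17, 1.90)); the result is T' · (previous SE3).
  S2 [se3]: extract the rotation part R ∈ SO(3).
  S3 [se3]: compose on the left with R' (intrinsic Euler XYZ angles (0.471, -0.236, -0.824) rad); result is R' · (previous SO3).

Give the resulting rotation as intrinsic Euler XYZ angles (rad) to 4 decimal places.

rotation (euler_xyz) = (1.2296, 0.4240, -1.4677)

source (pnp_recover): camera pose = R=[0.9227 -0.2051 -0.3264; 0.1710 0.9766 -0.1302; 0.3455 0.0643 0.9362], t=(0.4299, -0.0301, 6.0800)
after S1 (compose_se3): R=[0.4568 0.3015 0.8369; -0.5264 0.8500 -0.0188; -0.7171 -0.4320 0.5470], t=(5.6206, -1.3541, 3.0340)
after S2 (rot_of_se3): [0.4568 0.3015 0.8369; -0.5264 0.8500 -0.0188; -0.7171 -0.4320 0.5470]
after S3 (compose_so3): [0.0938 0.9066 0.4114; -0.2930 0.4200 -0.8589; -0.9515 -0.0400 0.3050]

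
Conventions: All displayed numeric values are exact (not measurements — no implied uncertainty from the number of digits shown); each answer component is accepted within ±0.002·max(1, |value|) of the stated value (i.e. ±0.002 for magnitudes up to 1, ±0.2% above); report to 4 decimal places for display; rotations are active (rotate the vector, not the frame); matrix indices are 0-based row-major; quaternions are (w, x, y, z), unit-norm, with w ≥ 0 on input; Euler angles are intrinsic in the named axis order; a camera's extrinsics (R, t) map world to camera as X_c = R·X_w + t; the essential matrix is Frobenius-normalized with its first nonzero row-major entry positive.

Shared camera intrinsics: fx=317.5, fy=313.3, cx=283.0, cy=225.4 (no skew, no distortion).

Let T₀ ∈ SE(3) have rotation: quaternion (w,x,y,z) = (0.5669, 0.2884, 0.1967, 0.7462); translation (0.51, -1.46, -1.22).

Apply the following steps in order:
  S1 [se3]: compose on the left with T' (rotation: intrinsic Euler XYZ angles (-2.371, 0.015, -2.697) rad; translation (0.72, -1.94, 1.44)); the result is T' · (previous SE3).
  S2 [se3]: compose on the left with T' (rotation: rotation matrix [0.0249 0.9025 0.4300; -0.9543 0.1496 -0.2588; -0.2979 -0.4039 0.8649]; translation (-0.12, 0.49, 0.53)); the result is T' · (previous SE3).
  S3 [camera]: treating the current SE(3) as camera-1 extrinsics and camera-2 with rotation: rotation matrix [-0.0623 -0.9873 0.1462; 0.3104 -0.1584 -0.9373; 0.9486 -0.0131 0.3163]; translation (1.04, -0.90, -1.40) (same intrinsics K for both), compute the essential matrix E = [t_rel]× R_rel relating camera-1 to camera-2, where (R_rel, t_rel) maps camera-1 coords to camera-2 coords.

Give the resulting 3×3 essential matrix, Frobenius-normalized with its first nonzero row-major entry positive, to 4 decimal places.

matrix = [0.5014 -0.4700 0.0488; -0.2699 -0.1152 -0.2582; -0.2219 -0.3997 -0.4044]

after S1 (compose_se3): R=[0.5881 0.5502 -0.5928; 0.7009 0.0192 0.7130; 0.4037 -0.8348 -0.3744], t=(-0.3865, -3.5667, 1.5382)
after S2 (compose_se3): R=[0.8207 -0.3280 0.4678; -0.5608 -0.3061 0.7693; -0.1091 -0.8937 -0.4352], t=(-2.6870, -0.0729, 3.4162)
after S3 (essential): [0.5014 -0.4700 0.0488; -0.2699 -0.1152 -0.2582; -0.2219 -0.3997 -0.4044]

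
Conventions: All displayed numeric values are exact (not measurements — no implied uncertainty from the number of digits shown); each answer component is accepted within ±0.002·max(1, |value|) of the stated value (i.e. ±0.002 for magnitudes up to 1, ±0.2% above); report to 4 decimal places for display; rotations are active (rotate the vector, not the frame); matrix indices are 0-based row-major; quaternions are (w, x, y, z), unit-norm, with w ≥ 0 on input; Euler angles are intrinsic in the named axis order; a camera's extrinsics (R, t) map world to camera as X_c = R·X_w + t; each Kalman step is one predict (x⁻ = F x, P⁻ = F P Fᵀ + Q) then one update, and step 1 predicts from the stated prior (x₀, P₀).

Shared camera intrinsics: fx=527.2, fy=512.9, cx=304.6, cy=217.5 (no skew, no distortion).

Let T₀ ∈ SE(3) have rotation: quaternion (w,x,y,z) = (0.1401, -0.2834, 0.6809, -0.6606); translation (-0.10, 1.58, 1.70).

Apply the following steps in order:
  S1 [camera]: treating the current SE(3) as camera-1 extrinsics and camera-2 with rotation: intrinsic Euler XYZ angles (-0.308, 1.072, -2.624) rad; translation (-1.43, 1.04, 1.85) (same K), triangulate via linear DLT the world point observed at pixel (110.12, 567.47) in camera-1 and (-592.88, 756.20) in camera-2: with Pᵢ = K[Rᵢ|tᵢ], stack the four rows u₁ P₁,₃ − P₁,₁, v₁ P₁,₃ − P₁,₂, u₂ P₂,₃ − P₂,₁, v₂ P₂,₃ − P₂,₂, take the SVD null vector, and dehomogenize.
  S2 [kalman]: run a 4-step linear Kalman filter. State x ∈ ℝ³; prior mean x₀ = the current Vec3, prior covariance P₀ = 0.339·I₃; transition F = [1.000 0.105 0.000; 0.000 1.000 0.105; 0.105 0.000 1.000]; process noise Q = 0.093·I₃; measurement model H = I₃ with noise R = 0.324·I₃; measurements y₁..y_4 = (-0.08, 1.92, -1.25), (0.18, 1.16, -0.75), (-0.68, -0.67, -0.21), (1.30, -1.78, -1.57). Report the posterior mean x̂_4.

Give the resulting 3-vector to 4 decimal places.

result = (0.4329, -0.7724, -1.0777)

after S1 (triangulate): (0.8333, -1.6668, -1.6021)
after S2 (kf_track): (0.4329, -0.7724, -1.0777)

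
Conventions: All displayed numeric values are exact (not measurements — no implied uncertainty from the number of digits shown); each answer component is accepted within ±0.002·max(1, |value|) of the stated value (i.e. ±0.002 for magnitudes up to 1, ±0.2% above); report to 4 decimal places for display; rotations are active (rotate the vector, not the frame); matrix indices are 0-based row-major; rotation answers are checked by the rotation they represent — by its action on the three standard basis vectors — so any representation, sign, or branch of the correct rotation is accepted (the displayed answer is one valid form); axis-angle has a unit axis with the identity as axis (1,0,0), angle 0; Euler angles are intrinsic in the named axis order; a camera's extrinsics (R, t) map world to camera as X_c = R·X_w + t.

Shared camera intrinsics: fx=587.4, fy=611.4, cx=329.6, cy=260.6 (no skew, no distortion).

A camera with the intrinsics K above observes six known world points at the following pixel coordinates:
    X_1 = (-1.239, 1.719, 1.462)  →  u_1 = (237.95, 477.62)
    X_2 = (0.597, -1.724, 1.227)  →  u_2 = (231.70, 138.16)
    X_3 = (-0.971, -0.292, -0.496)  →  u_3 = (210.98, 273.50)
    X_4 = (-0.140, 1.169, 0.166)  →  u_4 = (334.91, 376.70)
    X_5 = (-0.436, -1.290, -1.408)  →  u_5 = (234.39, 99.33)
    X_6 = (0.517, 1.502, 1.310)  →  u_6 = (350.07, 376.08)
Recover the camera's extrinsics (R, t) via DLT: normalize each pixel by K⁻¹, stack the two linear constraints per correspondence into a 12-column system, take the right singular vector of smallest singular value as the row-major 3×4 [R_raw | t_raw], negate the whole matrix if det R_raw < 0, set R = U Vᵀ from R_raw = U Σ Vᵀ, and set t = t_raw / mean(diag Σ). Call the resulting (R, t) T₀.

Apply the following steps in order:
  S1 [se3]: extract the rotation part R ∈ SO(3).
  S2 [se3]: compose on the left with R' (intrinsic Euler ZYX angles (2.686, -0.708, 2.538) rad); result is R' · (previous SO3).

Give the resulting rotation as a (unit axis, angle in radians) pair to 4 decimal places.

rotation (axis_angle) = ((0.1682, 0.9158, 0.3646), 3.0351)

source (pnp_recover): camera pose = R=[0.7717 0.4882 -0.4075; -0.4402 0.8726 0.2118; 0.4590 0.0159 0.8883], t=(-0.3400, 0.0400, 5.9902)
after S1 (rot_of_se3): [0.7717 0.4882 -0.4075; -0.4402 0.8726 0.2118; 0.4590 0.0159 0.8883]
after S2 (compose_so3): [-0.9379 0.2686 0.2197; 0.3460 0.6785 0.6480; 0.0250 0.6838 -0.7292]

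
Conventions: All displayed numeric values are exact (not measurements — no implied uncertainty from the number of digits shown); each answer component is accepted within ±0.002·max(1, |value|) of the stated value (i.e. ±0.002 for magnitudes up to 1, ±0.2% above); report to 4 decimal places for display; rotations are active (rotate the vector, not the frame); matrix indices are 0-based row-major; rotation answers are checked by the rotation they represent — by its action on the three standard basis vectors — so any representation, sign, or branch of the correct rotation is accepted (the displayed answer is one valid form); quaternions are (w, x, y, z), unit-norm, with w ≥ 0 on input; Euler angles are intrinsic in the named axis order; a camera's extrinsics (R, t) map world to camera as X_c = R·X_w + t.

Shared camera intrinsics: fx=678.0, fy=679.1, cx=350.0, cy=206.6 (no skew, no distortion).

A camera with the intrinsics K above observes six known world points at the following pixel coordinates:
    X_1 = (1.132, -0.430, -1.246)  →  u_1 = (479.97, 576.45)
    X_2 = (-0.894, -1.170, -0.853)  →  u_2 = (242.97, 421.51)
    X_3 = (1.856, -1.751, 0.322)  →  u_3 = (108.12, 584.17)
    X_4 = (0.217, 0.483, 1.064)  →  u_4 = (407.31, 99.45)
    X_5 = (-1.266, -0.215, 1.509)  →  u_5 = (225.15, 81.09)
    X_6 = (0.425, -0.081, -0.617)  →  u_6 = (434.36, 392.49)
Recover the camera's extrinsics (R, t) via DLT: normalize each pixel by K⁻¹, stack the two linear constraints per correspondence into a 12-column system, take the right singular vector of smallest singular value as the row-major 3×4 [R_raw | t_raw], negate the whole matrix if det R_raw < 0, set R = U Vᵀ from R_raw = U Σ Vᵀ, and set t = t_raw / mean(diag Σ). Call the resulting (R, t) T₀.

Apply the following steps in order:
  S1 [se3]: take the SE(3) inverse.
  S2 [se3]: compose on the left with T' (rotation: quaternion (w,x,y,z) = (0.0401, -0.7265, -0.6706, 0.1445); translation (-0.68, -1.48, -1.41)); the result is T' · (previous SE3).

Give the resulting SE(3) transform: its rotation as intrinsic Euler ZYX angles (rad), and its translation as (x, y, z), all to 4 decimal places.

rotation (euler_zyx) = (0.3166, -0.0613, 1.2357), translation = (-2.0208, 2.2838, -3.3296)

source (pnp_recover): camera pose = R=[0.3526 0.8675 -0.3508; 0.1339 -0.4178 -0.8986; -0.9262 0.2699 -0.2635], t=(0.2200, 0.4900, 4.4000)
after S1 (invert_se3): R=[0.3526 0.1339 -0.9262; 0.8675 -0.4178 0.2699; -0.3508 -0.8986 -0.2635], t=(3.9319, -1.1735, 1.6768)
after S2 (compose_se3): R=[0.9485 -0.1574 0.2748; 0.3107 0.2945 -0.9037; 0.0613 0.9426 0.3282], t=(-2.0208, 2.2838, -3.3296)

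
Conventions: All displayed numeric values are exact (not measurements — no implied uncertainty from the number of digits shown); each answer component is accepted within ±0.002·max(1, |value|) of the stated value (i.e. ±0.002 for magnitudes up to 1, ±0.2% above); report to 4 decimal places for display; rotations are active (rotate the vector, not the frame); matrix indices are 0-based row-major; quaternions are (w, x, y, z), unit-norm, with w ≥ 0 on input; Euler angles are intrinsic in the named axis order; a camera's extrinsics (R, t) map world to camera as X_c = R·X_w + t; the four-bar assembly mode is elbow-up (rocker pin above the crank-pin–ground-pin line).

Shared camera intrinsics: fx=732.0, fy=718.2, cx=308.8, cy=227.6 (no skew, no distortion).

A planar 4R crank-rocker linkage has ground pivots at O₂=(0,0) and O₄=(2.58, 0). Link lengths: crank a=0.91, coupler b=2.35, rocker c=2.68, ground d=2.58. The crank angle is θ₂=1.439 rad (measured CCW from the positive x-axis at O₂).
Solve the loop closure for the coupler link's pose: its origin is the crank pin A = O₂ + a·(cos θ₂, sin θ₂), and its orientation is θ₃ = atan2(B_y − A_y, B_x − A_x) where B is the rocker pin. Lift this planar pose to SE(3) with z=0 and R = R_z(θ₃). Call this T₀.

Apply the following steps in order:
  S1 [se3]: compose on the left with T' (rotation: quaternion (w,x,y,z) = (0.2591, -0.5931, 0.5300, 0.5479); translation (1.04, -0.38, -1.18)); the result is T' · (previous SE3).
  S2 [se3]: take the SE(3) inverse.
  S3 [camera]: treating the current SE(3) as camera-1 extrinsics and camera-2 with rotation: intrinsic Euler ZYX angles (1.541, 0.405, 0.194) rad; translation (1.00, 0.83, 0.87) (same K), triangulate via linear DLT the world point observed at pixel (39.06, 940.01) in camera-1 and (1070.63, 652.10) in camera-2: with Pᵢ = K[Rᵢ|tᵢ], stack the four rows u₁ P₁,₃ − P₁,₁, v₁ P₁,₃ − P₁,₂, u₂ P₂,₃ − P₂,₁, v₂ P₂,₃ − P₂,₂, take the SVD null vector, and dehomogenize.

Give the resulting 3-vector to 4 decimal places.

result = (-0.3293, 0.2200, -0.4158)

source (fourbar_fk): coupler pose = R=[0.7089 -0.7053 0.0000; 0.7053 0.7089 0.0000; 0.0000 0.0000 1.0000], t=(0.1196, 0.9021, 0.0000)
after S1 (compose_se3): R=[-0.7586 -0.5326 -0.3753; -0.4588 0.0277 0.8881; -0.4626 0.8459 -0.2653], t=(0.1973, -0.6954, -1.0439)
after S2 (invert_se3): R=[-0.7586 -0.4588 -0.4626; -0.5326 0.0277 0.8459; -0.3753 0.8881 -0.2653], t=(-0.6522, 1.0074, 0.4147)
after S3 (triangulate): (-0.3293, 0.2200, -0.4158)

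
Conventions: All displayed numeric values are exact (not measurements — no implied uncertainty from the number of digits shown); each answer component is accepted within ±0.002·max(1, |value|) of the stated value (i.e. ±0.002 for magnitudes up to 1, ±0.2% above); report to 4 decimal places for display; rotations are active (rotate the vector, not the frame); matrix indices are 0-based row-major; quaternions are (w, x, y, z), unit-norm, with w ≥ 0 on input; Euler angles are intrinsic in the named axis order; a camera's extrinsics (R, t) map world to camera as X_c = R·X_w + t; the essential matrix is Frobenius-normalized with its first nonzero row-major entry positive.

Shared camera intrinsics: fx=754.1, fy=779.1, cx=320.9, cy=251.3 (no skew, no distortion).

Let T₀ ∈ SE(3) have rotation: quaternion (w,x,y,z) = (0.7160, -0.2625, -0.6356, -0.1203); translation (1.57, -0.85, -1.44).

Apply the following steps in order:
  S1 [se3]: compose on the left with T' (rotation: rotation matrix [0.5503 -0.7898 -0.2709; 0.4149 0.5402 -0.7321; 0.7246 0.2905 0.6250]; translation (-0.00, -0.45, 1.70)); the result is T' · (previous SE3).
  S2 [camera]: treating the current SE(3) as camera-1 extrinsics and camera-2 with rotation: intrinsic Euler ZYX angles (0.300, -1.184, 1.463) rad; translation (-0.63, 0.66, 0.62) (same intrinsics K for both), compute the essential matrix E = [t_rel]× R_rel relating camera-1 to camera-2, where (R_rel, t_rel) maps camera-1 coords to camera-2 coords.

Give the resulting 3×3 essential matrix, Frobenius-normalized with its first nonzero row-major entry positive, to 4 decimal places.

matrix = [0.2407 0.1484 -0.6135; 0.0913 -0.0122 -0.1965; 0.1909 -0.6749 -0.0686]

after S1 (compose_se3): R=[-0.3014 -0.3193 -0.8985; -0.5577 0.8233 -0.1055; 0.7734 0.4693 -0.4262], t=(1.9254, 0.7965, 1.6907)
after S2 (essential): [0.2407 0.1484 -0.6135; 0.0913 -0.0122 -0.1965; 0.1909 -0.6749 -0.0686]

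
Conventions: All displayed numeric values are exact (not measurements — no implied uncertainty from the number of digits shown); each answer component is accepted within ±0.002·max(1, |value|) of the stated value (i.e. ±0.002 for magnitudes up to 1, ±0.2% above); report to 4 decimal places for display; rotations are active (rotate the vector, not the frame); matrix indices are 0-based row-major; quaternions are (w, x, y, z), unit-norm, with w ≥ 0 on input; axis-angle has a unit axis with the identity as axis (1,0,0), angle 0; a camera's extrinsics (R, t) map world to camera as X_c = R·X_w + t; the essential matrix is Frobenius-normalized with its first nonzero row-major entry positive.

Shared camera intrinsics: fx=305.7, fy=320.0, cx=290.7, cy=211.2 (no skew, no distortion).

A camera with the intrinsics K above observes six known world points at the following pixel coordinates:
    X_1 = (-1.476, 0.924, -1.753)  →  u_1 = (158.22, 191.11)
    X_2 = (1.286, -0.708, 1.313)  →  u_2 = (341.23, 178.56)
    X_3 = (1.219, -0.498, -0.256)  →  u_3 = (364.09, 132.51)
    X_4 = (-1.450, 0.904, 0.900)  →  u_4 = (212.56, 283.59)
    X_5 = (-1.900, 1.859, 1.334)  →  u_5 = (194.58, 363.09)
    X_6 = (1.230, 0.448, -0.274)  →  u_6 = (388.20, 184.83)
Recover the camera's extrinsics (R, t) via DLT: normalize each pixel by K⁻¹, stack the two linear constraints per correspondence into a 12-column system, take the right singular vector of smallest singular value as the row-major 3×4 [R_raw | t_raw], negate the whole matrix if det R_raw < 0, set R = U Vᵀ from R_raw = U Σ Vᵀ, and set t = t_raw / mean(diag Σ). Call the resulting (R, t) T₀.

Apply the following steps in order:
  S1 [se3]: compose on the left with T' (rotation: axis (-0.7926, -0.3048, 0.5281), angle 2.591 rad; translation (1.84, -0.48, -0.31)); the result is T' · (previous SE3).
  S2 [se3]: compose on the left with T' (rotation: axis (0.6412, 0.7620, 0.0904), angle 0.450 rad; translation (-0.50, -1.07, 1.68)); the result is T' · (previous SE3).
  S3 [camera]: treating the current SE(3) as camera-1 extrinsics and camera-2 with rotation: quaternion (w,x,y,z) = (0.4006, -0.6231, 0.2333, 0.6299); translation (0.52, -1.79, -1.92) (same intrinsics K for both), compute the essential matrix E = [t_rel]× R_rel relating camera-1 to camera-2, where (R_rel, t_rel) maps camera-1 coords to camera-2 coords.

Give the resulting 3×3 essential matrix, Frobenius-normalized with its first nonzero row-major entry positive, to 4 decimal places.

matrix = [0.2951 -0.6155 0.1754; 0.0853 0.0880 0.3596; -0.0905 -0.2333 -0.5443]

source (pnp_recover): camera pose = R=[0.9676 0.2400 -0.0787; -0.1778 0.8685 0.4627; 0.1794 -0.4337 0.8830], t=(0.0599, -0.4001, 4.5402)
after S1 (compose_se3): R=[0.1031 0.6288 -0.7707; 0.8421 -0.4675 -0.2688; -0.5293 -0.6213 -0.5778], t=(-2.4537, 0.3646, -1.5857)
after S2 (compose_se3): R=[-0.0736 0.3781 -0.9228; 0.9601 -0.2237 -0.1682; -0.2700 -0.8984 -0.3465], t=(-3.3412, -0.5051, 1.1542)
after S3 (essential): [0.2951 -0.6155 0.1754; 0.0853 0.0880 0.3596; -0.0905 -0.2333 -0.5443]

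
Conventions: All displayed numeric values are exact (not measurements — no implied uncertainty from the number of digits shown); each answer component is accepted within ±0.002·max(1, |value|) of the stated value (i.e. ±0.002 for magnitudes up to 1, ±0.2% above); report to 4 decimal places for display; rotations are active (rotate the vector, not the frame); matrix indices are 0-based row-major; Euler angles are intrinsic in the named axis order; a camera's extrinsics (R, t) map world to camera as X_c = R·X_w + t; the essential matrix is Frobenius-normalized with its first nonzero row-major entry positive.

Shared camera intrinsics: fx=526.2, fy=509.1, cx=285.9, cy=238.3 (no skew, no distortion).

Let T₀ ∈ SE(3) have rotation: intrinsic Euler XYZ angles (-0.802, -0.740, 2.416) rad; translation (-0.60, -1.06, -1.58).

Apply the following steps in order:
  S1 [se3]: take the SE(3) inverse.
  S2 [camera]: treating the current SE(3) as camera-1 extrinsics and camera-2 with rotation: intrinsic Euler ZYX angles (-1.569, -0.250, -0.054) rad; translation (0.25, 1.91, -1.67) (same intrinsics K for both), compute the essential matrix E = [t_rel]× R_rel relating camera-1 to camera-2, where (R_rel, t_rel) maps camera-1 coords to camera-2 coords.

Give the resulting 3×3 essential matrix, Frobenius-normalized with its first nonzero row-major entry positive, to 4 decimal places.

after S1 (invert_se3): R=[-0.5525 0.0988 -0.8277; -0.4900 -0.8417 0.2266; -0.6743 0.5308 0.5134], t=(-1.5345, -0.8282, 0.9693)
after S2 (essential): [0.1598 -0.3664 -0.5616; 0.1795 -0.5034 0.2751; 0.0718 -0.2236 0.3291]

matrix = [0.1598 -0.3664 -0.5616; 0.1795 -0.5034 0.2751; 0.0718 -0.2236 0.3291]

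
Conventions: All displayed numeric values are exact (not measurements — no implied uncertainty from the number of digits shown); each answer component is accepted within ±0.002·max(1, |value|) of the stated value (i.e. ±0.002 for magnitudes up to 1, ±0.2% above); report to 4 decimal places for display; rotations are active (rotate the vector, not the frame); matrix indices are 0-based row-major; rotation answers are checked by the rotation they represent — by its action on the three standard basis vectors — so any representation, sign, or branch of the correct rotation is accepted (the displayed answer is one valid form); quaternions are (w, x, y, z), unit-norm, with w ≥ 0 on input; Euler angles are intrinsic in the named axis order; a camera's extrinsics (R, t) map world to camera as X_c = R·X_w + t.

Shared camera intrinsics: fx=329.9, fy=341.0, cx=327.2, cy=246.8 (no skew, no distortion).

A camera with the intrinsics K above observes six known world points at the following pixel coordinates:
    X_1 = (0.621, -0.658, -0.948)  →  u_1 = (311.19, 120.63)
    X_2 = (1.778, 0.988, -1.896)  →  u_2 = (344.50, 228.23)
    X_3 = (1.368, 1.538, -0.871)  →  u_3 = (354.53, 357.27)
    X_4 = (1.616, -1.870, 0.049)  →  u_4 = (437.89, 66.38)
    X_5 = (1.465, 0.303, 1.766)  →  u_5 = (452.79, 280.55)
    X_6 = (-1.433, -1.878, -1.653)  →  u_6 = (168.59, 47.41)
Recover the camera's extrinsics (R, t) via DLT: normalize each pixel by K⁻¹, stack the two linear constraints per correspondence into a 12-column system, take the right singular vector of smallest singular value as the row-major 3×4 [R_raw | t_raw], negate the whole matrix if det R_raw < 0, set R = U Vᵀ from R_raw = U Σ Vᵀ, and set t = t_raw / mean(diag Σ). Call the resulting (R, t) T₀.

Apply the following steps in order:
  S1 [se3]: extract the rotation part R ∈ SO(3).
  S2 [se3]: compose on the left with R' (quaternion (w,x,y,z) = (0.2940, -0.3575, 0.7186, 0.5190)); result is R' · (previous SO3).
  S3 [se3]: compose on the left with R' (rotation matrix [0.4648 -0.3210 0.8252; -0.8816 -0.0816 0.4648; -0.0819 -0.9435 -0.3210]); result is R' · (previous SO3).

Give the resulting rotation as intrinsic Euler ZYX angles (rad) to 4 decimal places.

rotation (euler_zyx) = (2.6764, -1.0624, -2.9229)

source (pnp_recover): camera pose = R=[0.8399 -0.1363 0.5254; -0.0507 0.9440 0.3260; -0.5404 -0.3005 0.7859], t=(-0.2800, -0.3100, 4.3200)
after S1 (rot_of_se3): [0.8399 -0.1363 0.5254; -0.0507 0.9440 0.3260; -0.5404 -0.3005 0.7859]
after S2 (compose_so3): [-0.4663 -0.7107 -0.5268; -0.7024 -0.0647 0.7089; -0.5379 0.7005 -0.4690]
after S3 (compose_so3): [-0.4351 0.2685 -0.8594; 0.2184 0.9575 0.1886; 0.8735 -0.1056 -0.4752]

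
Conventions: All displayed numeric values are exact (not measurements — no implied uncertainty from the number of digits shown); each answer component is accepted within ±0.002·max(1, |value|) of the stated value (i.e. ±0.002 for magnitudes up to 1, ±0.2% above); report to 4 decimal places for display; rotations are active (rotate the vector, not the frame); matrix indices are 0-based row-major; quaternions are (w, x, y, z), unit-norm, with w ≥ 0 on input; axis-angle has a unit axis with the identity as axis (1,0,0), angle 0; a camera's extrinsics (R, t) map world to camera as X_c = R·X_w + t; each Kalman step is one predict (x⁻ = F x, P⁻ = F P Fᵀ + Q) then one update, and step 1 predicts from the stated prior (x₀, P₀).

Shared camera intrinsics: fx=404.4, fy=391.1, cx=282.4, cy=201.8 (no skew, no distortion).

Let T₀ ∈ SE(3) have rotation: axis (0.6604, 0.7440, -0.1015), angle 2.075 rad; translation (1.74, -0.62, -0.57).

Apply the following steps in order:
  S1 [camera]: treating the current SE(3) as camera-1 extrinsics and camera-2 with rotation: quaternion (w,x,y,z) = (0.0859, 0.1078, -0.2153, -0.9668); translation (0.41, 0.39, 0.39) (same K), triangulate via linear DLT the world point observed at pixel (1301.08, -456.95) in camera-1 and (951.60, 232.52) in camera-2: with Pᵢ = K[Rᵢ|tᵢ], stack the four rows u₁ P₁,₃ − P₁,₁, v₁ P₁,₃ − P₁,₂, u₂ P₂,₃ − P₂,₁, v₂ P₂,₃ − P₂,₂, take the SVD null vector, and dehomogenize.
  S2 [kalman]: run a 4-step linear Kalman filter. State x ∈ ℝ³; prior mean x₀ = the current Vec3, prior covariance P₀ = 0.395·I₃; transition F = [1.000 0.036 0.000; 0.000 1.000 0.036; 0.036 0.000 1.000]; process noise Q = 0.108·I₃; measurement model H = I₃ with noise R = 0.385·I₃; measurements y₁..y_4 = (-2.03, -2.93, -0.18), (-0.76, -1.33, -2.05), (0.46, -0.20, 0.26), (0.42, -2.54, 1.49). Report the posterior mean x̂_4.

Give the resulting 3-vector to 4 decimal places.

after S1 (triangulate): (-1.5820, 0.8016, 0.2089)
after S2 (kf_track): (-0.2001, -1.5314, 0.3235)

result = (-0.2001, -1.5314, 0.3235)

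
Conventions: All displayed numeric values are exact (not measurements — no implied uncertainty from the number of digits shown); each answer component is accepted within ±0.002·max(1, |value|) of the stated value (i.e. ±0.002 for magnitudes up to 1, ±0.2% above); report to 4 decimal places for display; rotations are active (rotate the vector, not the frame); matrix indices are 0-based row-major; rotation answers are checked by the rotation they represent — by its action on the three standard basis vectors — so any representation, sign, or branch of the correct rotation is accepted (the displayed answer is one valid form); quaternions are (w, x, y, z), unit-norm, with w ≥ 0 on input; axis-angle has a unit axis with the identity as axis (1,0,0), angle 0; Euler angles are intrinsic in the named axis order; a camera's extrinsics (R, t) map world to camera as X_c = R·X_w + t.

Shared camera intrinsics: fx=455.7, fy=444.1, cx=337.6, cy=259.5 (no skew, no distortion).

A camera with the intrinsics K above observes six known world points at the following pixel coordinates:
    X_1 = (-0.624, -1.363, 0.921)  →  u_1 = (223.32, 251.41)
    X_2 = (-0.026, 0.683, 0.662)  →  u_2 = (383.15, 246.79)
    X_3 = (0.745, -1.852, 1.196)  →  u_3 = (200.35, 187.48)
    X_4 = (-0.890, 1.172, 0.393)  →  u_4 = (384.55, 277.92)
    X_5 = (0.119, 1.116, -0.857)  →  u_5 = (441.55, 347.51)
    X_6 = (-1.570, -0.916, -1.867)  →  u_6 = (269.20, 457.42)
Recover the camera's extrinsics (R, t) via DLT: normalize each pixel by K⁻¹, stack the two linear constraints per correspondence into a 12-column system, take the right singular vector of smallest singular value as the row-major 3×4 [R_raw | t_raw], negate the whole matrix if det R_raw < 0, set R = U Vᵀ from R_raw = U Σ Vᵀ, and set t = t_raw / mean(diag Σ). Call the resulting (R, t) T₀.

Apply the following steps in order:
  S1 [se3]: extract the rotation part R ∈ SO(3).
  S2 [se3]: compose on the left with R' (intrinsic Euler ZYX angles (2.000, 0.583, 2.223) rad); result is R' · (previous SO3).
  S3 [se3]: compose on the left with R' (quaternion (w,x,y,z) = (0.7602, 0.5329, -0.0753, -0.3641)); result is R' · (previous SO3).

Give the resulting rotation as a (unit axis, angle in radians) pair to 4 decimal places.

source (pnp_recover): camera pose = R=[0.4300 0.8808 -0.1981; -0.2967 -0.0693 -0.9524; -0.8526 0.4684 0.2316], t=(0.1700, 0.4900, 5.8004)
after S1 (rot_of_se3): [0.4300 0.8808 -0.1981; -0.2967 -0.0693 -0.9524; -0.8526 0.4684 0.2316]
after S2 (compose_so3): [-0.9939 0.0720 -0.0839; 0.1105 0.6361 -0.7636; -0.0016 -0.7682 -0.6402]
after S3 (compose_so3): [-0.6660 0.7391 -0.1004; 0.6495 0.6409 0.4092; 0.3668 0.2073 -0.9069]

rotation (axis_angle) = ((-0.3906, -0.9041, -0.1734), 2.8803)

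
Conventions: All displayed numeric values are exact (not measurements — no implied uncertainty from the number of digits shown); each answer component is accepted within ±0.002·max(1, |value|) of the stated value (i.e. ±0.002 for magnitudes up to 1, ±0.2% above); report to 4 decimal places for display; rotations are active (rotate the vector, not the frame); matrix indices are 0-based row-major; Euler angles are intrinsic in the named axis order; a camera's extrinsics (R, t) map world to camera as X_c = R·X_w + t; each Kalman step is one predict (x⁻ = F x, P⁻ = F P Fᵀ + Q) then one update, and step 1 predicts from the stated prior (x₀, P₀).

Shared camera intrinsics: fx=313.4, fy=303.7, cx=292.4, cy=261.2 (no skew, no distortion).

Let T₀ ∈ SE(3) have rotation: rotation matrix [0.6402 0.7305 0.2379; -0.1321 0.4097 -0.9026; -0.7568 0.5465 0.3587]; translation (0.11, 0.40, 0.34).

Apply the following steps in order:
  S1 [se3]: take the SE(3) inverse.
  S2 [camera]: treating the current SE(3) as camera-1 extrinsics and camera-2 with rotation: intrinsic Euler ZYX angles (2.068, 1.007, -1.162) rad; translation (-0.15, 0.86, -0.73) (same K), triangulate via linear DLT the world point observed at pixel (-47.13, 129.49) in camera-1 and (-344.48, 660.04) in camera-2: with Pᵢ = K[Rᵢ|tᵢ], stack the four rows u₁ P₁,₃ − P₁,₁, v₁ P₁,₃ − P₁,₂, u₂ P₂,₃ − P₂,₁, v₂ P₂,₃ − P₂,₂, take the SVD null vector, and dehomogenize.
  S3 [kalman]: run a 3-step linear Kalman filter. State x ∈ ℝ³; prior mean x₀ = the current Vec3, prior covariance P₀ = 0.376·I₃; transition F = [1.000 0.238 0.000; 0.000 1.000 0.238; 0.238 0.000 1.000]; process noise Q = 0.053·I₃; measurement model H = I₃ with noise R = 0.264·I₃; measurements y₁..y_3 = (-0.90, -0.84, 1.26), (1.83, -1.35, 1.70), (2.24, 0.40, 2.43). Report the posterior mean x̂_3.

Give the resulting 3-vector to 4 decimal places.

after S1 (invert_se3): R=[0.6402 -0.1321 -0.7568; 0.7305 0.4097 0.5464; 0.2379 -0.9026 0.3587], t=(0.2397, -0.4300, 0.2129)
after S2 (triangulate): (-0.8574, -0.7737, 1.5192)
after S3 (kf_track): (1.0228, 0.1686, 2.0306)

result = (1.0228, 0.1686, 2.0306)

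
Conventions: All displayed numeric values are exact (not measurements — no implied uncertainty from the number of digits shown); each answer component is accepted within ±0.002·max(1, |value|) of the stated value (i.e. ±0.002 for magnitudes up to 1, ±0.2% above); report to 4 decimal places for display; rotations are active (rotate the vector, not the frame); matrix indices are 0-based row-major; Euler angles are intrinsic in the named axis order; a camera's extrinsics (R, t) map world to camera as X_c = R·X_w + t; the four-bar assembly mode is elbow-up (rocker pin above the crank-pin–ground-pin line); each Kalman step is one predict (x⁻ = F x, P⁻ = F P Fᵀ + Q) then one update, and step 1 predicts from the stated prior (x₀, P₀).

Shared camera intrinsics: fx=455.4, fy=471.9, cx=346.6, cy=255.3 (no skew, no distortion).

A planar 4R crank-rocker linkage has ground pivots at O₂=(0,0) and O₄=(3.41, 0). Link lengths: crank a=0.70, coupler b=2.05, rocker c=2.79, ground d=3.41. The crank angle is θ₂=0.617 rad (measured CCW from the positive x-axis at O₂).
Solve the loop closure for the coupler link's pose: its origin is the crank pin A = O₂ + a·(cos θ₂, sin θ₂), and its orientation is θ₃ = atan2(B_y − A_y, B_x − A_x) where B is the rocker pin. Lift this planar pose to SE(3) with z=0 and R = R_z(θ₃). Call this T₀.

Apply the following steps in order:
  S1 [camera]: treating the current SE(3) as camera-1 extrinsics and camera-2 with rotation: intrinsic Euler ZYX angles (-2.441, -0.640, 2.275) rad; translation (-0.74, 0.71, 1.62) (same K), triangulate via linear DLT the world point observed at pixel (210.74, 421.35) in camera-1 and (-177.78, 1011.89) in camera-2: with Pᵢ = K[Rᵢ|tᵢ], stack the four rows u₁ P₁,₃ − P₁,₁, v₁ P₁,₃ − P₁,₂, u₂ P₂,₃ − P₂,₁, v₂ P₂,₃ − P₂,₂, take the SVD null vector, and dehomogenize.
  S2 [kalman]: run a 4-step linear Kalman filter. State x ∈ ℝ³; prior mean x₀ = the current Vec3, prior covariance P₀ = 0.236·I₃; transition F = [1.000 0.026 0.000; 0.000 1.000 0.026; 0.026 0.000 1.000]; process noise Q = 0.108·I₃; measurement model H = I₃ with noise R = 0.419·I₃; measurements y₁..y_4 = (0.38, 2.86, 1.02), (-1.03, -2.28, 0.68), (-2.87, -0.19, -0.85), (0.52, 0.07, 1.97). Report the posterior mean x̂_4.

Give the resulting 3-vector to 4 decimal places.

result = (-0.6521, 0.0291, 0.8748)

source (fourbar_fk): coupler pose = R=[0.5207 -0.8538 0.0000; 0.8538 0.5207 0.0000; 0.0000 0.0000 1.0000], t=(0.5709, 0.4050, 0.0000)
after S1 (triangulate): (-0.4772, 0.7771, 1.1430)
after S2 (kf_track): (-0.6521, 0.0291, 0.8748)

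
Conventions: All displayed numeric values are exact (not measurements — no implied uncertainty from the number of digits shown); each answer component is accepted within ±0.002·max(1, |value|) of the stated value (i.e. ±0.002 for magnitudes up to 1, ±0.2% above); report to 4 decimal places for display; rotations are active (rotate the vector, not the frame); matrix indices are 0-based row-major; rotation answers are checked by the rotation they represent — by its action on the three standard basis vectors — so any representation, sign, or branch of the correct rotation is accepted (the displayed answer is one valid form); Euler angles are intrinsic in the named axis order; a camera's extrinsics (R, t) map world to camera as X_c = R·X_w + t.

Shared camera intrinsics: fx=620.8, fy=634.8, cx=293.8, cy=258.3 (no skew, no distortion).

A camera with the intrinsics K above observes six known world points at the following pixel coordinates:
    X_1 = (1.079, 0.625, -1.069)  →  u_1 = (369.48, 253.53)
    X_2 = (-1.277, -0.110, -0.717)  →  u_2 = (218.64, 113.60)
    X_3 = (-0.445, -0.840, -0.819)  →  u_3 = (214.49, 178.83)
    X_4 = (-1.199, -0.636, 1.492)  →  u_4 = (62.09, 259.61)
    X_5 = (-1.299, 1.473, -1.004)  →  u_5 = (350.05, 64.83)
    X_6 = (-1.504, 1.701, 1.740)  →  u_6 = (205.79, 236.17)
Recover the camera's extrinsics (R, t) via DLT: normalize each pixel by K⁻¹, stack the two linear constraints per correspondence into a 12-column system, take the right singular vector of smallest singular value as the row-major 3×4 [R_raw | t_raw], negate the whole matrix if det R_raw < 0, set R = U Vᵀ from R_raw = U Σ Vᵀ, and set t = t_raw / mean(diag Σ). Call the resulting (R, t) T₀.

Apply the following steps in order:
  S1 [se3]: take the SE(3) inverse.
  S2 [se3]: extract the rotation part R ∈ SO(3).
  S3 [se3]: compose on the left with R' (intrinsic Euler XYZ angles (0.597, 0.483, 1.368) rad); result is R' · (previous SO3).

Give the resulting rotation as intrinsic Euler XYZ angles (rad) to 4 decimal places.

source (pnp_recover): camera pose = R=[0.4370 0.7851 -0.4389; 0.7427 -0.0397 0.6685; 0.5074 -0.6181 -0.6004], t=(-0.4899, -0.1200, 6.9200)
after S1 (invert_se3): R=[0.4370 0.7427 0.5074; 0.7851 -0.0397 -0.6181; -0.4389 0.6685 -0.6004], t=(-3.2078, 4.6574, 4.0198)
after S2 (rot_of_se3): [0.4370 0.7427 0.5074; 0.7851 -0.0397 -0.6181; -0.4389 0.6685 -0.6004]
after S3 (compose_so3): [-0.8069 0.4774 0.3479; 0.5255 0.3114 0.7917; 0.2696 0.8217 -0.5022]

rotation (euler_xyz) = (-2.1360, 0.3553, -2.6074)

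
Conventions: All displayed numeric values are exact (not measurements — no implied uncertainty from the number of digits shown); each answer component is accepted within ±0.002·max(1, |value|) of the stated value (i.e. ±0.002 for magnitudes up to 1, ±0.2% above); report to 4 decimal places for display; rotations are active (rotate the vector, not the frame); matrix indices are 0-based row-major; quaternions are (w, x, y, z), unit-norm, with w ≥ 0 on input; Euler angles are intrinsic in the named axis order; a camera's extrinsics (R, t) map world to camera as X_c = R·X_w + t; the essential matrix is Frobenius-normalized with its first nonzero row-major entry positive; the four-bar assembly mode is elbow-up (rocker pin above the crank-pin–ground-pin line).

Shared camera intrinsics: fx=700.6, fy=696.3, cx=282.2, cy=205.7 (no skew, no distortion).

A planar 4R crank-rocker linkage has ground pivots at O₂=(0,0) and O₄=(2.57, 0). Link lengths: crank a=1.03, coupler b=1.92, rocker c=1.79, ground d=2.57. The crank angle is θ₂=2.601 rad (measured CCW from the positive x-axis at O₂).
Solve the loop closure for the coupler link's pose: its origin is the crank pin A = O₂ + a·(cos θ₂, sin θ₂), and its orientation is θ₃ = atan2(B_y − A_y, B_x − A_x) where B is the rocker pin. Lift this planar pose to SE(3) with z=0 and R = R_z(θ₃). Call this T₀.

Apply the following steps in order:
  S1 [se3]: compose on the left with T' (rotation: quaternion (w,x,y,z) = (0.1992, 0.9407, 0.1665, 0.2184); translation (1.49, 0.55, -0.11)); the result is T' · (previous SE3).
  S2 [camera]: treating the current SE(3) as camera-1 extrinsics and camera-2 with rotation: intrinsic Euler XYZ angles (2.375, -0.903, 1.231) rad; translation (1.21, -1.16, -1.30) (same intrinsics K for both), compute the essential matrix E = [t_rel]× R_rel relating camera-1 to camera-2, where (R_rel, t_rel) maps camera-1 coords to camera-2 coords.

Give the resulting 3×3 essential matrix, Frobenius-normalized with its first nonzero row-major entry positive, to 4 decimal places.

source (fourbar_fk): coupler pose = R=[0.9841 -0.1777 0.0000; 0.1777 0.9841 0.0000; 0.0000 0.0000 1.0000], t=(-0.8831, 0.5301, 0.0000)
after S1 (compose_se3): R=[0.8758 0.0718 0.4772; 0.2402 -0.9225 -0.3020; 0.4186 0.3792 -0.8252], t=(0.8600, -0.2621, -0.1771)
after S2 (essential): [0.4587 0.0904 0.0655; 0.0243 0.1334 0.6819; 0.5248 0.0669 -0.1177]

matrix = [0.4587 0.0904 0.0655; 0.0243 0.1334 0.6819; 0.5248 0.0669 -0.1177]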